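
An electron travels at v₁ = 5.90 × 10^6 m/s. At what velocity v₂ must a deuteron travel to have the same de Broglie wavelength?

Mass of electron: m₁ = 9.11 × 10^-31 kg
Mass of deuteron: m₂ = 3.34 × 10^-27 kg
v₂ = 1.61 × 10^3 m/s

For equal de Broglie wavelengths: λ₁ = λ₂

h/(m₁v₁) = h/(m₂v₂)
m₁v₁ = m₂v₂
v₂ = v₁ · (m₁/m₂)

v₂ = 5.90 × 10^6 m/s × (9.11 × 10^-31 kg / 3.34 × 10^-27 kg)
v₂ = 1.61 × 10^3 m/s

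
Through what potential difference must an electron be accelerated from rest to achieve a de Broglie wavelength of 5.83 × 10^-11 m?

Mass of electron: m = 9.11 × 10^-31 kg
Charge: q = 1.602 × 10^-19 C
443 V

From λ = h/√(2mqV), we solve for V:

λ² = h²/(2mqV)
V = h²/(2mqλ²)
V = (6.626 × 10^-34 J·s)² / (2 × 9.11 × 10^-31 kg × 1.602 × 10^-19 C × (5.83 × 10^-11 m)²)
V = 443 V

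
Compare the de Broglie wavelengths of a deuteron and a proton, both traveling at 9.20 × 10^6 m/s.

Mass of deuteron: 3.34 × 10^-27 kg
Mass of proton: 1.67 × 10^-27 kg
The proton has the longer wavelength.

Using λ = h/(mv), since both particles have the same velocity, the wavelength depends only on mass.

For deuteron: λ₁ = h/(m₁v) = 2.16 × 10^-14 m
For proton: λ₂ = h/(m₂v) = 4.31 × 10^-14 m

Since λ ∝ 1/m at constant velocity, the lighter particle has the longer wavelength.

The proton has the longer de Broglie wavelength.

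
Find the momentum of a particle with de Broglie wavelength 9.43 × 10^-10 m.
7.03 × 10^-25 kg·m/s

From the de Broglie relation λ = h/p, we solve for p:

p = h/λ
p = (6.626 × 10^-34 J·s) / (9.43 × 10^-10 m)
p = 7.03 × 10^-25 kg·m/s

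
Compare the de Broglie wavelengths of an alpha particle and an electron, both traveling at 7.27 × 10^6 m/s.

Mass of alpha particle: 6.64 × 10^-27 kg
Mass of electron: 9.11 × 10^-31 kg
The electron has the longer wavelength.

Using λ = h/(mv), since both particles have the same velocity, the wavelength depends only on mass.

For alpha particle: λ₁ = h/(m₁v) = 1.37 × 10^-14 m
For electron: λ₂ = h/(m₂v) = 1.00 × 10^-10 m

Since λ ∝ 1/m at constant velocity, the lighter particle has the longer wavelength.

The electron has the longer de Broglie wavelength.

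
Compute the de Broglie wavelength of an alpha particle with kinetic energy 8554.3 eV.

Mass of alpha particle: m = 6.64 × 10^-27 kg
1.55 × 10^-13 m

Using λ = h/√(2mKE):

First convert KE to Joules: KE = 8554.3 eV = 1.371 × 10^-15 J

λ = h/√(2mKE)
λ = (6.626 × 10^-34 J·s) / √(2 × 6.64 × 10^-27 kg × 1.371 × 10^-15 J)
λ = 1.55 × 10^-13 m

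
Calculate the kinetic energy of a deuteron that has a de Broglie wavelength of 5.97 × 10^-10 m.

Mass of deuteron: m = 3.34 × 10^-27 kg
1.84 × 10^-22 J (or 1.15 × 10^-3 eV)

From λ = h/√(2mKE), we solve for KE:

λ² = h²/(2mKE)
KE = h²/(2mλ²)
KE = (6.626 × 10^-34 J·s)² / (2 × 3.34 × 10^-27 kg × (5.97 × 10^-10 m)²)
KE = 1.84 × 10^-22 J
KE = 1.15 × 10^-3 eV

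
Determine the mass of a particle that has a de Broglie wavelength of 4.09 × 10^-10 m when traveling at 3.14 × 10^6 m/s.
5.16 × 10^-31 kg

From the de Broglie relation λ = h/(mv), we solve for m:

m = h/(λv)
m = (6.626 × 10^-34 J·s) / (4.09 × 10^-10 m × 3.14 × 10^6 m/s)
m = 5.16 × 10^-31 kg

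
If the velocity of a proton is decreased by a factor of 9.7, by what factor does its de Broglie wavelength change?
The wavelength increases by a factor of 9.7.

From λ = h/(mv), the wavelength is inversely proportional to velocity:

λ ∝ 1/v

If v → v/9.7, then λ → 9.7λ

When velocity is decreased by a factor of 9.7, the wavelength increases by a factor of 9.7.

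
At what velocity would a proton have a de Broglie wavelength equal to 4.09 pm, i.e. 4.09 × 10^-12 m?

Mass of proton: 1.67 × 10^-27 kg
9.70 × 10^4 m/s

From λ = h/(mv), solve for v:

v = h/(mλ)
v = (6.626 × 10^-34 J·s) / (1.67 × 10^-27 kg × 4.09 × 10^-12 m)
v = 9.70 × 10^4 m/s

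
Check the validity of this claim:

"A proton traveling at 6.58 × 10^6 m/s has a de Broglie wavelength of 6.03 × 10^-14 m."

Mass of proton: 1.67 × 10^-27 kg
True

The claim is correct.

Using λ = h/(mv):
λ = (6.626 × 10^-34 J·s) / (1.67 × 10^-27 kg × 6.58 × 10^6 m/s)
λ = 6.03 × 10^-14 m

This matches the claimed value.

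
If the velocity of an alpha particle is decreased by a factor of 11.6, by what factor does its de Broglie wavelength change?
The wavelength increases by a factor of 11.6.

From λ = h/(mv), the wavelength is inversely proportional to velocity:

λ ∝ 1/v

If v → v/11.6, then λ → 11.6λ

When velocity is decreased by a factor of 11.6, the wavelength increases by a factor of 11.6.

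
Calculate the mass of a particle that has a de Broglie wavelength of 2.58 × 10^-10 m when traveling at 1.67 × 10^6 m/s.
1.54 × 10^-30 kg

From the de Broglie relation λ = h/(mv), we solve for m:

m = h/(λv)
m = (6.626 × 10^-34 J·s) / (2.58 × 10^-10 m × 1.67 × 10^6 m/s)
m = 1.54 × 10^-30 kg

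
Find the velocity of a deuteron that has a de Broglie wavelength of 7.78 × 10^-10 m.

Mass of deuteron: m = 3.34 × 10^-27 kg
2.55 × 10^2 m/s

From the de Broglie relation λ = h/(mv), we solve for v:

v = h/(mλ)
v = (6.626 × 10^-34 J·s) / (3.34 × 10^-27 kg × 7.78 × 10^-10 m)
v = 2.55 × 10^2 m/s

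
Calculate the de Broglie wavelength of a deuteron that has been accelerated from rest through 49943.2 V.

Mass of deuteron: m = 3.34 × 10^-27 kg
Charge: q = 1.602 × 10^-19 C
9.06 × 10^-14 m

When a particle is accelerated through voltage V, it gains kinetic energy KE = qV.

The de Broglie wavelength is then λ = h/√(2mqV):

λ = h/√(2mqV)
λ = (6.626 × 10^-34 J·s) / √(2 × 3.34 × 10^-27 kg × 1.602 × 10^-19 C × 49943.2 V)
λ = 9.06 × 10^-14 m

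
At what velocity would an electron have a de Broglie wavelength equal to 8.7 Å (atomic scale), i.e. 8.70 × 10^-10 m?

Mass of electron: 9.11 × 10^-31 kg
8.36 × 10^5 m/s

From λ = h/(mv), solve for v:

v = h/(mλ)
v = (6.626 × 10^-34 J·s) / (9.11 × 10^-31 kg × 8.70 × 10^-10 m)
v = 8.36 × 10^5 m/s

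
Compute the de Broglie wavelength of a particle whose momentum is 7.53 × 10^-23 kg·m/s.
8.80 × 10^-12 m

Using the de Broglie relation λ = h/p:

λ = h/p
λ = (6.626 × 10^-34 J·s) / (7.53 × 10^-23 kg·m/s)
λ = 8.80 × 10^-12 m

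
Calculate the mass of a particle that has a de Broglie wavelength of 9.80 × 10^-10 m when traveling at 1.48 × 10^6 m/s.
4.57 × 10^-31 kg

From the de Broglie relation λ = h/(mv), we solve for m:

m = h/(λv)
m = (6.626 × 10^-34 J·s) / (9.80 × 10^-10 m × 1.48 × 10^6 m/s)
m = 4.57 × 10^-31 kg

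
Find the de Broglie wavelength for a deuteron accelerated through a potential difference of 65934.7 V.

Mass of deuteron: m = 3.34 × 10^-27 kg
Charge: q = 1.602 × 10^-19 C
7.89 × 10^-14 m

When a particle is accelerated through voltage V, it gains kinetic energy KE = qV.

The de Broglie wavelength is then λ = h/√(2mqV):

λ = h/√(2mqV)
λ = (6.626 × 10^-34 J·s) / √(2 × 3.34 × 10^-27 kg × 1.602 × 10^-19 C × 65934.7 V)
λ = 7.89 × 10^-14 m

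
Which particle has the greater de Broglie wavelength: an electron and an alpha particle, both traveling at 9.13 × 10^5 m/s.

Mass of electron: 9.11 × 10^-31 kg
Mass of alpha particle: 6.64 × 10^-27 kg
The electron has the longer wavelength.

Using λ = h/(mv), since both particles have the same velocity, the wavelength depends only on mass.

For electron: λ₁ = h/(m₁v) = 7.97 × 10^-10 m
For alpha particle: λ₂ = h/(m₂v) = 1.09 × 10^-13 m

Since λ ∝ 1/m at constant velocity, the lighter particle has the longer wavelength.

The electron has the longer de Broglie wavelength.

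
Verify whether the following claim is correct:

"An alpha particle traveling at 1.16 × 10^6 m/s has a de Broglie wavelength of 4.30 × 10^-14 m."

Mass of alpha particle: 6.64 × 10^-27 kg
False

The claim is incorrect.

Using λ = h/(mv):
λ = (6.626 × 10^-34 J·s) / (6.64 × 10^-27 kg × 1.16 × 10^6 m/s)
λ = 8.60 × 10^-14 m

The actual wavelength differs from the claimed 4.30 × 10^-14 m.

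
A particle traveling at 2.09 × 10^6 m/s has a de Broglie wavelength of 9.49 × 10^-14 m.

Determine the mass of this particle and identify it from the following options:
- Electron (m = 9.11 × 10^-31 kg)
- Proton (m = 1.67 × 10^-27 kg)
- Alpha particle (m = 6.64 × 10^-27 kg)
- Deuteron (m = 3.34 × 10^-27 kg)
The particle is a deuteron.

From λ = h/(mv), solve for mass:

m = h/(λv)
m = (6.626 × 10^-34 J·s) / (9.49 × 10^-14 m × 2.09 × 10^6 m/s)
m = 3.34 × 10^-27 kg

Comparing with the listed masses, this is closest to a deuteron.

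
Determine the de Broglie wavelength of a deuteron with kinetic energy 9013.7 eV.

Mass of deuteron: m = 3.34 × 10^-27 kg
2.13 × 10^-13 m

Using λ = h/√(2mKE):

First convert KE to Joules: KE = 9013.7 eV = 1.444 × 10^-15 J

λ = h/√(2mKE)
λ = (6.626 × 10^-34 J·s) / √(2 × 3.34 × 10^-27 kg × 1.444 × 10^-15 J)
λ = 2.13 × 10^-13 m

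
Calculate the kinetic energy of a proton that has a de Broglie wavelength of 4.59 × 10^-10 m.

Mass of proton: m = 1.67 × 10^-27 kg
6.24 × 10^-22 J (or 3.89 × 10^-3 eV)

From λ = h/√(2mKE), we solve for KE:

λ² = h²/(2mKE)
KE = h²/(2mλ²)
KE = (6.626 × 10^-34 J·s)² / (2 × 1.67 × 10^-27 kg × (4.59 × 10^-10 m)²)
KE = 6.24 × 10^-22 J
KE = 3.89 × 10^-3 eV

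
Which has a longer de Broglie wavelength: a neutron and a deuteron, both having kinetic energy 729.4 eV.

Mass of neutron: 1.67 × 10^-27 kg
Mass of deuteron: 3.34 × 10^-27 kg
The neutron has the longer wavelength.

Using λ = h/√(2mKE):

For neutron: λ₁ = h/√(2m₁KE) = 1.06 × 10^-12 m
For deuteron: λ₂ = h/√(2m₂KE) = 7.50 × 10^-13 m

Since λ ∝ 1/√m at constant kinetic energy, the lighter particle has the longer wavelength.

The neutron has the longer de Broglie wavelength.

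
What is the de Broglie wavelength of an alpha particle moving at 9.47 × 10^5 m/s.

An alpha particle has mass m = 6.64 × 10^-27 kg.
1.05 × 10^-13 m

Using the de Broglie relation λ = h/(mv):

λ = h/(mv)
λ = (6.626 × 10^-34 J·s) / (6.64 × 10^-27 kg × 9.47 × 10^5 m/s)
λ = 1.05 × 10^-13 m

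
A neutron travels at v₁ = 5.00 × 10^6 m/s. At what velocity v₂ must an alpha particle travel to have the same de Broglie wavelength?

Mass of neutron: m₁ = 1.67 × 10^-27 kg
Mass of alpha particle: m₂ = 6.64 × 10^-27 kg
v₂ = 1.26 × 10^6 m/s

For equal de Broglie wavelengths: λ₁ = λ₂

h/(m₁v₁) = h/(m₂v₂)
m₁v₁ = m₂v₂
v₂ = v₁ · (m₁/m₂)

v₂ = 5.00 × 10^6 m/s × (1.67 × 10^-27 kg / 6.64 × 10^-27 kg)
v₂ = 1.26 × 10^6 m/s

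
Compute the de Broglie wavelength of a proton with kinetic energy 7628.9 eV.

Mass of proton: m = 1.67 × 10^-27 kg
3.28 × 10^-13 m

Using λ = h/√(2mKE):

First convert KE to Joules: KE = 7628.9 eV = 1.222 × 10^-15 J

λ = h/√(2mKE)
λ = (6.626 × 10^-34 J·s) / √(2 × 1.67 × 10^-27 kg × 1.222 × 10^-15 J)
λ = 3.28 × 10^-13 m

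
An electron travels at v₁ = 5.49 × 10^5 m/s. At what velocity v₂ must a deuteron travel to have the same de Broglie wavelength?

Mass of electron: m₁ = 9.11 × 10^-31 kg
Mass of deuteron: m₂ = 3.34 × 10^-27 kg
v₂ = 1.50 × 10^2 m/s

For equal de Broglie wavelengths: λ₁ = λ₂

h/(m₁v₁) = h/(m₂v₂)
m₁v₁ = m₂v₂
v₂ = v₁ · (m₁/m₂)

v₂ = 5.49 × 10^5 m/s × (9.11 × 10^-31 kg / 3.34 × 10^-27 kg)
v₂ = 1.50 × 10^2 m/s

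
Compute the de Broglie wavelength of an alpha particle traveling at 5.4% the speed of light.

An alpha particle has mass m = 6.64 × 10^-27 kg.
6.16 × 10^-15 m

Using the de Broglie relation λ = h/(mv):

v = 5.4% × c = 1.619 × 10^7 m/s

λ = h/(mv)
λ = (6.626 × 10^-34 J·s) / (6.64 × 10^-27 kg × 1.619 × 10^7 m/s)
λ = 6.16 × 10^-15 m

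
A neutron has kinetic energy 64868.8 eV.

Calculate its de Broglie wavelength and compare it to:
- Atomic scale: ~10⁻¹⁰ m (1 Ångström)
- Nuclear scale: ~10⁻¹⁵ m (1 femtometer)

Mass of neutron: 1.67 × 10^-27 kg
λ = 1.12 × 10^-13 m, which is between nuclear and atomic scales.

Using λ = h/√(2mKE):

KE = 64868.8 eV = 1.039 × 10^-14 J

λ = h/√(2mKE)
λ = (6.626 × 10^-34 J·s) / √(2 × 1.67 × 10^-27 kg × 1.039 × 10^-14 J)
λ = 1.12 × 10^-13 m

Comparison:
- Atomic scale (10⁻¹⁰ m): λ is 0.0011× this size
- Nuclear scale (10⁻¹⁵ m): λ is 1.1e+02× this size

The wavelength is between nuclear and atomic scales.

This wavelength is appropriate for probing atomic structure but too large for nuclear physics experiments.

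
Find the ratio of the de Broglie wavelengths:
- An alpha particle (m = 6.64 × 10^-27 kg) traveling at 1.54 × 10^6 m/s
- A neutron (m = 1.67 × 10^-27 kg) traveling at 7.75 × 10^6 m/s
λ₁/λ₂ = 1.27

Using λ = h/(mv):

λ₁ = h/(m₁v₁) = 6.48 × 10^-14 m
λ₂ = h/(m₂v₂) = 5.12 × 10^-14 m

Ratio λ₁/λ₂ = (m₂v₂)/(m₁v₁)
         = (1.67 × 10^-27 kg × 7.75 × 10^6 m/s) / (6.64 × 10^-27 kg × 1.54 × 10^6 m/s)
         = 1.27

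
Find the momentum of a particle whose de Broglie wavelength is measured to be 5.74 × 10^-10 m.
1.15 × 10^-24 kg·m/s

From the de Broglie relation λ = h/p, we solve for p:

p = h/λ
p = (6.626 × 10^-34 J·s) / (5.74 × 10^-10 m)
p = 1.15 × 10^-24 kg·m/s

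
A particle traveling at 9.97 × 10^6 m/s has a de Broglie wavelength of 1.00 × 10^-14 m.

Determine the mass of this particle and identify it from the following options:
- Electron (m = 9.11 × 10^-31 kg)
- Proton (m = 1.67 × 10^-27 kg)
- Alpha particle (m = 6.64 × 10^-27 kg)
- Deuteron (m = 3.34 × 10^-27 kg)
The particle is an alpha particle.

From λ = h/(mv), solve for mass:

m = h/(λv)
m = (6.626 × 10^-34 J·s) / (1.00 × 10^-14 m × 9.97 × 10^6 m/s)
m = 6.65 × 10^-27 kg

Comparing with the listed masses, this is closest to an alpha particle.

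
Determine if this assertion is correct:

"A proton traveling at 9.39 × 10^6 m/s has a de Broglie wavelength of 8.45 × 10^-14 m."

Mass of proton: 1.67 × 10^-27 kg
False

The claim is incorrect.

Using λ = h/(mv):
λ = (6.626 × 10^-34 J·s) / (1.67 × 10^-27 kg × 9.39 × 10^6 m/s)
λ = 4.23 × 10^-14 m

The actual wavelength differs from the claimed 8.45 × 10^-14 m.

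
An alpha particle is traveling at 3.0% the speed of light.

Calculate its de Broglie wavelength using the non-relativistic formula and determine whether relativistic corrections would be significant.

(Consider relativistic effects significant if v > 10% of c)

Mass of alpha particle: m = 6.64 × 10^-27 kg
No, relativistic corrections are not needed.

Using the non-relativistic de Broglie formula λ = h/(mv):

v = 3.0% × c = 8.994 × 10^6 m/s

λ = h/(mv)
λ = (6.626 × 10^-34 J·s) / (6.64 × 10^-27 kg × 8.994 × 10^6 m/s)
λ = 1.11 × 10^-14 m

Since v = 3.0% of c < 10% of c, relativistic corrections are NOT significant and this non-relativistic result is a good approximation.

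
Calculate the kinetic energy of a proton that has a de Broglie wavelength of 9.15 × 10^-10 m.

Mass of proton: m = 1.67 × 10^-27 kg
1.57 × 10^-22 J (or 9.80 × 10^-4 eV)

From λ = h/√(2mKE), we solve for KE:

λ² = h²/(2mKE)
KE = h²/(2mλ²)
KE = (6.626 × 10^-34 J·s)² / (2 × 1.67 × 10^-27 kg × (9.15 × 10^-10 m)²)
KE = 1.57 × 10^-22 J
KE = 9.80 × 10^-4 eV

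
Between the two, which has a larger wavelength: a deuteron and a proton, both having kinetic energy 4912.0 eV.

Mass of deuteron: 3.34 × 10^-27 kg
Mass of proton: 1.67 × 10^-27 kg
The proton has the longer wavelength.

Using λ = h/√(2mKE):

For deuteron: λ₁ = h/√(2m₁KE) = 2.89 × 10^-13 m
For proton: λ₂ = h/√(2m₂KE) = 4.09 × 10^-13 m

Since λ ∝ 1/√m at constant kinetic energy, the lighter particle has the longer wavelength.

The proton has the longer de Broglie wavelength.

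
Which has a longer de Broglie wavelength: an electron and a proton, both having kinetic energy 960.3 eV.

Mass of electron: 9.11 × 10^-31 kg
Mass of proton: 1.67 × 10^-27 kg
The electron has the longer wavelength.

Using λ = h/√(2mKE):

For electron: λ₁ = h/√(2m₁KE) = 3.96 × 10^-11 m
For proton: λ₂ = h/√(2m₂KE) = 9.24 × 10^-13 m

Since λ ∝ 1/√m at constant kinetic energy, the lighter particle has the longer wavelength.

The electron has the longer de Broglie wavelength.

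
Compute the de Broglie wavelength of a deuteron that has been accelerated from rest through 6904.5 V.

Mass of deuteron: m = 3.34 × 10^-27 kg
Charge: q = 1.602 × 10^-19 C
2.44 × 10^-13 m

When a particle is accelerated through voltage V, it gains kinetic energy KE = qV.

The de Broglie wavelength is then λ = h/√(2mqV):

λ = h/√(2mqV)
λ = (6.626 × 10^-34 J·s) / √(2 × 3.34 × 10^-27 kg × 1.602 × 10^-19 C × 6904.5 V)
λ = 2.44 × 10^-13 m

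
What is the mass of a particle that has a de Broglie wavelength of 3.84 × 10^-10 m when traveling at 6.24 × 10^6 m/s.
2.77 × 10^-31 kg

From the de Broglie relation λ = h/(mv), we solve for m:

m = h/(λv)
m = (6.626 × 10^-34 J·s) / (3.84 × 10^-10 m × 6.24 × 10^6 m/s)
m = 2.77 × 10^-31 kg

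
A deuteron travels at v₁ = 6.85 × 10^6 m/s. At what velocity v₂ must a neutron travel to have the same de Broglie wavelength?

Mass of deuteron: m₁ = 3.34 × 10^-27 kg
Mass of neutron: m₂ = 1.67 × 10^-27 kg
v₂ = 1.37 × 10^7 m/s

For equal de Broglie wavelengths: λ₁ = λ₂

h/(m₁v₁) = h/(m₂v₂)
m₁v₁ = m₂v₂
v₂ = v₁ · (m₁/m₂)

v₂ = 6.85 × 10^6 m/s × (3.34 × 10^-27 kg / 1.67 × 10^-27 kg)
v₂ = 1.37 × 10^7 m/s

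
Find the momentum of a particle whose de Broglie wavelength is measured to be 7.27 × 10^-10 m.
9.11 × 10^-25 kg·m/s

From the de Broglie relation λ = h/p, we solve for p:

p = h/λ
p = (6.626 × 10^-34 J·s) / (7.27 × 10^-10 m)
p = 9.11 × 10^-25 kg·m/s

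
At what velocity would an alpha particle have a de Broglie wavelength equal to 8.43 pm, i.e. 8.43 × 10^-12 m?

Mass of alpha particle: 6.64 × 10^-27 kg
1.18 × 10^4 m/s

From λ = h/(mv), solve for v:

v = h/(mλ)
v = (6.626 × 10^-34 J·s) / (6.64 × 10^-27 kg × 8.43 × 10^-12 m)
v = 1.18 × 10^4 m/s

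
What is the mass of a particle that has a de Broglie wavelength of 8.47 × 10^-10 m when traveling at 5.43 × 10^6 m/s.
1.44 × 10^-31 kg

From the de Broglie relation λ = h/(mv), we solve for m:

m = h/(λv)
m = (6.626 × 10^-34 J·s) / (8.47 × 10^-10 m × 5.43 × 10^6 m/s)
m = 1.44 × 10^-31 kg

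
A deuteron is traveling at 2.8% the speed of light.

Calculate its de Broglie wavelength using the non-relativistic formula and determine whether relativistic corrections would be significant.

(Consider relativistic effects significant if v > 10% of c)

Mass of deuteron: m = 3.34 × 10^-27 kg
No, relativistic corrections are not needed.

Using the non-relativistic de Broglie formula λ = h/(mv):

v = 2.8% × c = 8.394 × 10^6 m/s

λ = h/(mv)
λ = (6.626 × 10^-34 J·s) / (3.34 × 10^-27 kg × 8.394 × 10^6 m/s)
λ = 2.36 × 10^-14 m

Since v = 2.8% of c < 10% of c, relativistic corrections are NOT significant and this non-relativistic result is a good approximation.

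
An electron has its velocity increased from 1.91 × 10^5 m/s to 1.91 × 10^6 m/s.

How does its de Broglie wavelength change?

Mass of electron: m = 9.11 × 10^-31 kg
The wavelength decreases by a factor of 10.

Using λ = h/(mv):

Initial wavelength: λ₁ = h/(mv₁) = 3.81 × 10^-9 m
Final wavelength: λ₂ = h/(mv₂) = 3.81 × 10^-10 m

Since λ ∝ 1/v, when velocity increases by a factor of 10, the wavelength decreases by a factor of 10.

λ₂/λ₁ = v₁/v₂ = 1/10

The wavelength decreases by a factor of 10.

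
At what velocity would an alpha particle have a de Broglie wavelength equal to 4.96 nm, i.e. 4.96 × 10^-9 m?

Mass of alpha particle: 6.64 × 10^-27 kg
2.01 × 10^1 m/s

From λ = h/(mv), solve for v:

v = h/(mλ)
v = (6.626 × 10^-34 J·s) / (6.64 × 10^-27 kg × 4.96 × 10^-9 m)
v = 2.01 × 10^1 m/s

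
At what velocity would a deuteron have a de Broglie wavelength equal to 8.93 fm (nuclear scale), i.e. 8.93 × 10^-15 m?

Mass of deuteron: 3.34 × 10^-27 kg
2.22 × 10^7 m/s

From λ = h/(mv), solve for v:

v = h/(mλ)
v = (6.626 × 10^-34 J·s) / (3.34 × 10^-27 kg × 8.93 × 10^-15 m)
v = 2.22 × 10^7 m/s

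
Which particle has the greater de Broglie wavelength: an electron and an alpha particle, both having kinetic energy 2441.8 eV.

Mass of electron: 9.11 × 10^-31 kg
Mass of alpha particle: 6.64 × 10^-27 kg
The electron has the longer wavelength.

Using λ = h/√(2mKE):

For electron: λ₁ = h/√(2m₁KE) = 2.48 × 10^-11 m
For alpha particle: λ₂ = h/√(2m₂KE) = 2.91 × 10^-13 m

Since λ ∝ 1/√m at constant kinetic energy, the lighter particle has the longer wavelength.

The electron has the longer de Broglie wavelength.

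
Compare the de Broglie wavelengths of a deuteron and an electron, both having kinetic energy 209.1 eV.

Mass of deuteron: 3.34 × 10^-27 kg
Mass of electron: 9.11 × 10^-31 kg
The electron has the longer wavelength.

Using λ = h/√(2mKE):

For deuteron: λ₁ = h/√(2m₁KE) = 1.40 × 10^-12 m
For electron: λ₂ = h/√(2m₂KE) = 8.48 × 10^-11 m

Since λ ∝ 1/√m at constant kinetic energy, the lighter particle has the longer wavelength.

The electron has the longer de Broglie wavelength.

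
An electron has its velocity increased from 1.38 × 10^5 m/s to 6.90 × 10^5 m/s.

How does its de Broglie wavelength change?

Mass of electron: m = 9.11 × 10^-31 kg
The wavelength decreases by a factor of 5.

Using λ = h/(mv):

Initial wavelength: λ₁ = h/(mv₁) = 5.27 × 10^-9 m
Final wavelength: λ₂ = h/(mv₂) = 1.05 × 10^-9 m

Since λ ∝ 1/v, when velocity increases by a factor of 5, the wavelength decreases by a factor of 5.

λ₂/λ₁ = v₁/v₂ = 1/5

The wavelength decreases by a factor of 5.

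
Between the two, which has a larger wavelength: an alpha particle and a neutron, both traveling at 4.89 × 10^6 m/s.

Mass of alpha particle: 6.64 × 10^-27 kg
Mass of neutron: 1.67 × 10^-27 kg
The neutron has the longer wavelength.

Using λ = h/(mv), since both particles have the same velocity, the wavelength depends only on mass.

For alpha particle: λ₁ = h/(m₁v) = 2.04 × 10^-14 m
For neutron: λ₂ = h/(m₂v) = 8.11 × 10^-14 m

Since λ ∝ 1/m at constant velocity, the lighter particle has the longer wavelength.

The neutron has the longer de Broglie wavelength.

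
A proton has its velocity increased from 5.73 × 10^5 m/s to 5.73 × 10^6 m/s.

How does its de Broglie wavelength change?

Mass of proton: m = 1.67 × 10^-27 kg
The wavelength decreases by a factor of 10.

Using λ = h/(mv):

Initial wavelength: λ₁ = h/(mv₁) = 6.92 × 10^-13 m
Final wavelength: λ₂ = h/(mv₂) = 6.92 × 10^-14 m

Since λ ∝ 1/v, when velocity increases by a factor of 10, the wavelength decreases by a factor of 10.

λ₂/λ₁ = v₁/v₂ = 1/10

The wavelength decreases by a factor of 10.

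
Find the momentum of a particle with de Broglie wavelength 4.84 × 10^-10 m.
1.37 × 10^-24 kg·m/s

From the de Broglie relation λ = h/p, we solve for p:

p = h/λ
p = (6.626 × 10^-34 J·s) / (4.84 × 10^-10 m)
p = 1.37 × 10^-24 kg·m/s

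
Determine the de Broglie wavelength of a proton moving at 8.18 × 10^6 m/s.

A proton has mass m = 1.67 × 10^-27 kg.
4.85 × 10^-14 m

Using the de Broglie relation λ = h/(mv):

λ = h/(mv)
λ = (6.626 × 10^-34 J·s) / (1.67 × 10^-27 kg × 8.18 × 10^6 m/s)
λ = 4.85 × 10^-14 m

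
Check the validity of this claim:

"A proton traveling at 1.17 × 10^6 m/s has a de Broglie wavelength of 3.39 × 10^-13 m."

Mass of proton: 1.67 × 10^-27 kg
True

The claim is correct.

Using λ = h/(mv):
λ = (6.626 × 10^-34 J·s) / (1.67 × 10^-27 kg × 1.17 × 10^6 m/s)
λ = 3.39 × 10^-13 m

This matches the claimed value.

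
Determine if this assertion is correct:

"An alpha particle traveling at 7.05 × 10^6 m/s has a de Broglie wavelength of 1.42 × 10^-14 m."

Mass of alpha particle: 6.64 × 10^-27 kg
True

The claim is correct.

Using λ = h/(mv):
λ = (6.626 × 10^-34 J·s) / (6.64 × 10^-27 kg × 7.05 × 10^6 m/s)
λ = 1.42 × 10^-14 m

This matches the claimed value.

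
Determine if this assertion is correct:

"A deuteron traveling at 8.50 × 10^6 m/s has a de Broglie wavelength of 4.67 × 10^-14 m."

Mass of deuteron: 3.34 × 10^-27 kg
False

The claim is incorrect.

Using λ = h/(mv):
λ = (6.626 × 10^-34 J·s) / (3.34 × 10^-27 kg × 8.50 × 10^6 m/s)
λ = 2.33 × 10^-14 m

The actual wavelength differs from the claimed 4.67 × 10^-14 m.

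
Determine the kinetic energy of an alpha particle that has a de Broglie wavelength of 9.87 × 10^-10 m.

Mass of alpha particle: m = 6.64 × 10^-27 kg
3.39 × 10^-23 J (or 2.12 × 10^-4 eV)

From λ = h/√(2mKE), we solve for KE:

λ² = h²/(2mKE)
KE = h²/(2mλ²)
KE = (6.626 × 10^-34 J·s)² / (2 × 6.64 × 10^-27 kg × (9.87 × 10^-10 m)²)
KE = 3.39 × 10^-23 J
KE = 2.12 × 10^-4 eV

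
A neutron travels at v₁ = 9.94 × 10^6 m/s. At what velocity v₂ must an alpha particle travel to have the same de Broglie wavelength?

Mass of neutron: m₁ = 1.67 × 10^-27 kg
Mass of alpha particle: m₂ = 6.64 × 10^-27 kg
v₂ = 2.50 × 10^6 m/s

For equal de Broglie wavelengths: λ₁ = λ₂

h/(m₁v₁) = h/(m₂v₂)
m₁v₁ = m₂v₂
v₂ = v₁ · (m₁/m₂)

v₂ = 9.94 × 10^6 m/s × (1.67 × 10^-27 kg / 6.64 × 10^-27 kg)
v₂ = 2.50 × 10^6 m/s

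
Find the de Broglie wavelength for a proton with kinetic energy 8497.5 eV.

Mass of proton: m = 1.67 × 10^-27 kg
3.11 × 10^-13 m

Using λ = h/√(2mKE):

First convert KE to Joules: KE = 8497.5 eV = 1.361 × 10^-15 J

λ = h/√(2mKE)
λ = (6.626 × 10^-34 J·s) / √(2 × 1.67 × 10^-27 kg × 1.361 × 10^-15 J)
λ = 3.11 × 10^-13 m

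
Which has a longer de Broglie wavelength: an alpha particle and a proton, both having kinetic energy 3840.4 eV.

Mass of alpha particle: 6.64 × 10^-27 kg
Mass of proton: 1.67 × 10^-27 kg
The proton has the longer wavelength.

Using λ = h/√(2mKE):

For alpha particle: λ₁ = h/√(2m₁KE) = 2.32 × 10^-13 m
For proton: λ₂ = h/√(2m₂KE) = 4.62 × 10^-13 m

Since λ ∝ 1/√m at constant kinetic energy, the lighter particle has the longer wavelength.

The proton has the longer de Broglie wavelength.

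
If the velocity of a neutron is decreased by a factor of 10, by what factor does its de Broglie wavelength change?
The wavelength increases by a factor of 10.

From λ = h/(mv), the wavelength is inversely proportional to velocity:

λ ∝ 1/v

If v → v/10, then λ → 10λ

When velocity is decreased by a factor of 10, the wavelength increases by a factor of 10.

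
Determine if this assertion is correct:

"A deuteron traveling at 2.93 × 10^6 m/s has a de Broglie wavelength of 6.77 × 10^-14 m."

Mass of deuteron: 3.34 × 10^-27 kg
True

The claim is correct.

Using λ = h/(mv):
λ = (6.626 × 10^-34 J·s) / (3.34 × 10^-27 kg × 2.93 × 10^6 m/s)
λ = 6.77 × 10^-14 m

This matches the claimed value.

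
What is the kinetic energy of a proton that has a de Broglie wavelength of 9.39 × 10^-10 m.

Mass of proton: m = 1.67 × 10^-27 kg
1.49 × 10^-22 J (or 9.30 × 10^-4 eV)

From λ = h/√(2mKE), we solve for KE:

λ² = h²/(2mKE)
KE = h²/(2mλ²)
KE = (6.626 × 10^-34 J·s)² / (2 × 1.67 × 10^-27 kg × (9.39 × 10^-10 m)²)
KE = 1.49 × 10^-22 J
KE = 9.30 × 10^-4 eV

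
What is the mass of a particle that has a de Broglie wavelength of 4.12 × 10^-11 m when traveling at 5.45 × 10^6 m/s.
2.95 × 10^-30 kg

From the de Broglie relation λ = h/(mv), we solve for m:

m = h/(λv)
m = (6.626 × 10^-34 J·s) / (4.12 × 10^-11 m × 5.45 × 10^6 m/s)
m = 2.95 × 10^-30 kg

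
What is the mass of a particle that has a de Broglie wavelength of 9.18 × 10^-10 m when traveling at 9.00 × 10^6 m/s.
8.02 × 10^-32 kg

From the de Broglie relation λ = h/(mv), we solve for m:

m = h/(λv)
m = (6.626 × 10^-34 J·s) / (9.18 × 10^-10 m × 9.00 × 10^6 m/s)
m = 8.02 × 10^-32 kg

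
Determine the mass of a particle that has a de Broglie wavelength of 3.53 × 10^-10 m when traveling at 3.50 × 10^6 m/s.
5.36 × 10^-31 kg

From the de Broglie relation λ = h/(mv), we solve for m:

m = h/(λv)
m = (6.626 × 10^-34 J·s) / (3.53 × 10^-10 m × 3.50 × 10^6 m/s)
m = 5.36 × 10^-31 kg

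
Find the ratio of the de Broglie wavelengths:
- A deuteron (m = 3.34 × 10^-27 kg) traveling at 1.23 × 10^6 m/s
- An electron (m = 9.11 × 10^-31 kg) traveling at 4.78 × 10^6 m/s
λ₁/λ₂ = 1.06 × 10^-3

Using λ = h/(mv):

λ₁ = h/(m₁v₁) = 1.61 × 10^-13 m
λ₂ = h/(m₂v₂) = 1.52 × 10^-10 m

Ratio λ₁/λ₂ = (m₂v₂)/(m₁v₁)
         = (9.11 × 10^-31 kg × 4.78 × 10^6 m/s) / (3.34 × 10^-27 kg × 1.23 × 10^6 m/s)
         = 1.06 × 10^-3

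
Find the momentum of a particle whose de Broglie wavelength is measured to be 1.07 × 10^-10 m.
6.19 × 10^-24 kg·m/s

From the de Broglie relation λ = h/p, we solve for p:

p = h/λ
p = (6.626 × 10^-34 J·s) / (1.07 × 10^-10 m)
p = 6.19 × 10^-24 kg·m/s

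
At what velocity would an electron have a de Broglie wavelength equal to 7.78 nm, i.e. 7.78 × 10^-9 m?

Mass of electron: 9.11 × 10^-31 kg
9.35 × 10^4 m/s

From λ = h/(mv), solve for v:

v = h/(mλ)
v = (6.626 × 10^-34 J·s) / (9.11 × 10^-31 kg × 7.78 × 10^-9 m)
v = 9.35 × 10^4 m/s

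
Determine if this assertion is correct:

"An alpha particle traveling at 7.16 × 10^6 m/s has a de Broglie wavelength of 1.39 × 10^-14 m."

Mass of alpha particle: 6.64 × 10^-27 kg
True

The claim is correct.

Using λ = h/(mv):
λ = (6.626 × 10^-34 J·s) / (6.64 × 10^-27 kg × 7.16 × 10^6 m/s)
λ = 1.39 × 10^-14 m

This matches the claimed value.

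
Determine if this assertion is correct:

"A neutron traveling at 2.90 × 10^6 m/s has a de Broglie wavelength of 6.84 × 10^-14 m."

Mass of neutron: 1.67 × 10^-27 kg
False

The claim is incorrect.

Using λ = h/(mv):
λ = (6.626 × 10^-34 J·s) / (1.67 × 10^-27 kg × 2.90 × 10^6 m/s)
λ = 1.37 × 10^-13 m

The actual wavelength differs from the claimed 6.84 × 10^-14 m.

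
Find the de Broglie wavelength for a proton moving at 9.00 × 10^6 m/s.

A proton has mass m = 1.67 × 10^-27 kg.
4.41 × 10^-14 m

Using the de Broglie relation λ = h/(mv):

λ = h/(mv)
λ = (6.626 × 10^-34 J·s) / (1.67 × 10^-27 kg × 9.00 × 10^6 m/s)
λ = 4.41 × 10^-14 m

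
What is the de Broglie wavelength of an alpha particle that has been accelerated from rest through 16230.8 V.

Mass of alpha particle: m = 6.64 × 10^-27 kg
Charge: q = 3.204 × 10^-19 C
7.97 × 10^-14 m

When a particle is accelerated through voltage V, it gains kinetic energy KE = qV.

The de Broglie wavelength is then λ = h/√(2mqV):

λ = h/√(2mqV)
λ = (6.626 × 10^-34 J·s) / √(2 × 6.64 × 10^-27 kg × 3.204 × 10^-19 C × 16230.8 V)
λ = 7.97 × 10^-14 m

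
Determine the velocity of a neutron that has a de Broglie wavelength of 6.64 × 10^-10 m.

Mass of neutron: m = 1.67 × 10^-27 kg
5.98 × 10^2 m/s

From the de Broglie relation λ = h/(mv), we solve for v:

v = h/(mλ)
v = (6.626 × 10^-34 J·s) / (1.67 × 10^-27 kg × 6.64 × 10^-10 m)
v = 5.98 × 10^2 m/s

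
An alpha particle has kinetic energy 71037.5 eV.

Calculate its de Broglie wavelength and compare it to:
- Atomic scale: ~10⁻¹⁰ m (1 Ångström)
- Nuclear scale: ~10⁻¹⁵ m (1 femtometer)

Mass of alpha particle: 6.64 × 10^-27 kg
λ = 5.39 × 10^-14 m, which is between nuclear and atomic scales.

Using λ = h/√(2mKE):

KE = 71037.5 eV = 1.138 × 10^-14 J

λ = h/√(2mKE)
λ = (6.626 × 10^-34 J·s) / √(2 × 6.64 × 10^-27 kg × 1.138 × 10^-14 J)
λ = 5.39 × 10^-14 m

Comparison:
- Atomic scale (10⁻¹⁰ m): λ is 0.00054× this size
- Nuclear scale (10⁻¹⁵ m): λ is 54× this size

The wavelength is between nuclear and atomic scales.

This wavelength is appropriate for probing atomic structure but too large for nuclear physics experiments.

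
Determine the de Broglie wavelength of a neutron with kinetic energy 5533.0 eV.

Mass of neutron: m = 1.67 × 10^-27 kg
3.85 × 10^-13 m

Using λ = h/√(2mKE):

First convert KE to Joules: KE = 5533.0 eV = 8.865 × 10^-16 J

λ = h/√(2mKE)
λ = (6.626 × 10^-34 J·s) / √(2 × 1.67 × 10^-27 kg × 8.865 × 10^-16 J)
λ = 3.85 × 10^-13 m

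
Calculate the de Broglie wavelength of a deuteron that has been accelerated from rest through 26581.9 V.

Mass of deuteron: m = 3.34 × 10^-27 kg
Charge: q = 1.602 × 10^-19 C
1.24 × 10^-13 m

When a particle is accelerated through voltage V, it gains kinetic energy KE = qV.

The de Broglie wavelength is then λ = h/√(2mqV):

λ = h/√(2mqV)
λ = (6.626 × 10^-34 J·s) / √(2 × 3.34 × 10^-27 kg × 1.602 × 10^-19 C × 26581.9 V)
λ = 1.24 × 10^-13 m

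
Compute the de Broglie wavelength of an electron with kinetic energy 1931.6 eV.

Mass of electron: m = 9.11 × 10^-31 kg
2.79 × 10^-11 m

Using λ = h/√(2mKE):

First convert KE to Joules: KE = 1931.6 eV = 3.095 × 10^-16 J

λ = h/√(2mKE)
λ = (6.626 × 10^-34 J·s) / √(2 × 9.11 × 10^-31 kg × 3.095 × 10^-16 J)
λ = 2.79 × 10^-11 m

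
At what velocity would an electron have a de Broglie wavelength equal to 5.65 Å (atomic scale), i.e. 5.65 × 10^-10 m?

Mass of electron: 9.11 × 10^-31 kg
1.29 × 10^6 m/s

From λ = h/(mv), solve for v:

v = h/(mλ)
v = (6.626 × 10^-34 J·s) / (9.11 × 10^-31 kg × 5.65 × 10^-10 m)
v = 1.29 × 10^6 m/s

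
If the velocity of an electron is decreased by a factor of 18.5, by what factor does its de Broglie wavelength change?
The wavelength increases by a factor of 18.5.

From λ = h/(mv), the wavelength is inversely proportional to velocity:

λ ∝ 1/v

If v → v/18.5, then λ → 18.5λ

When velocity is decreased by a factor of 18.5, the wavelength increases by a factor of 18.5.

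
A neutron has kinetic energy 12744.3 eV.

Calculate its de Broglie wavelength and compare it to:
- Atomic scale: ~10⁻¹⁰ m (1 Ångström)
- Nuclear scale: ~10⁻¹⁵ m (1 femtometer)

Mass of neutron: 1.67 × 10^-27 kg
λ = 2.54 × 10^-13 m, which is between nuclear and atomic scales.

Using λ = h/√(2mKE):

KE = 12744.3 eV = 2.042 × 10^-15 J

λ = h/√(2mKE)
λ = (6.626 × 10^-34 J·s) / √(2 × 1.67 × 10^-27 kg × 2.042 × 10^-15 J)
λ = 2.54 × 10^-13 m

Comparison:
- Atomic scale (10⁻¹⁰ m): λ is 0.0025× this size
- Nuclear scale (10⁻¹⁵ m): λ is 2.5e+02× this size

The wavelength is between nuclear and atomic scales.

This wavelength is appropriate for probing atomic structure but too large for nuclear physics experiments.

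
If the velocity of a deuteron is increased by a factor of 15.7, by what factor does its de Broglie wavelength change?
The wavelength decreases by a factor of 15.7.

From λ = h/(mv), the wavelength is inversely proportional to velocity:

λ ∝ 1/v

If v → 15.7v, then λ → λ/15.7

When velocity is increased by a factor of 15.7, the wavelength decreases by a factor of 15.7.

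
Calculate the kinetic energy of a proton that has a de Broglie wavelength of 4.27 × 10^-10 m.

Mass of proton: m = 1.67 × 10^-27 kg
7.21 × 10^-22 J (or 4.50 × 10^-3 eV)

From λ = h/√(2mKE), we solve for KE:

λ² = h²/(2mKE)
KE = h²/(2mλ²)
KE = (6.626 × 10^-34 J·s)² / (2 × 1.67 × 10^-27 kg × (4.27 × 10^-10 m)²)
KE = 7.21 × 10^-22 J
KE = 4.50 × 10^-3 eV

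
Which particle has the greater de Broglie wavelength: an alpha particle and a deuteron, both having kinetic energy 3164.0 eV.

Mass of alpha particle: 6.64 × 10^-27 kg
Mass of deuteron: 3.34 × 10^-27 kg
The deuteron has the longer wavelength.

Using λ = h/√(2mKE):

For alpha particle: λ₁ = h/√(2m₁KE) = 2.55 × 10^-13 m
For deuteron: λ₂ = h/√(2m₂KE) = 3.60 × 10^-13 m

Since λ ∝ 1/√m at constant kinetic energy, the lighter particle has the longer wavelength.

The deuteron has the longer de Broglie wavelength.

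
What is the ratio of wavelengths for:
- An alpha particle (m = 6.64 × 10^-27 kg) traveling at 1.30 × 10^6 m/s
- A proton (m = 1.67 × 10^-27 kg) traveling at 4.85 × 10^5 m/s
λ₁/λ₂ = 0.0938

Using λ = h/(mv):

λ₁ = h/(m₁v₁) = 7.68 × 10^-14 m
λ₂ = h/(m₂v₂) = 8.18 × 10^-13 m

Ratio λ₁/λ₂ = (m₂v₂)/(m₁v₁)
         = (1.67 × 10^-27 kg × 4.85 × 10^5 m/s) / (6.64 × 10^-27 kg × 1.30 × 10^6 m/s)
         = 0.0938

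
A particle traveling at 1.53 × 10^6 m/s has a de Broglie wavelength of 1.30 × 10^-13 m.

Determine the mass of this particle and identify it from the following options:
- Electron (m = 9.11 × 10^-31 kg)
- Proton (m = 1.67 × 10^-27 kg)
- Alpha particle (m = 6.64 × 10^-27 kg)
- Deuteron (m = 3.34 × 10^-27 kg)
The particle is a deuteron.

From λ = h/(mv), solve for mass:

m = h/(λv)
m = (6.626 × 10^-34 J·s) / (1.30 × 10^-13 m × 1.53 × 10^6 m/s)
m = 3.33 × 10^-27 kg

Comparing with the listed masses, this is closest to a deuteron.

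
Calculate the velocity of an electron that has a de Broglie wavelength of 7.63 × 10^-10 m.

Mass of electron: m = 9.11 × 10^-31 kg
9.53 × 10^5 m/s

From the de Broglie relation λ = h/(mv), we solve for v:

v = h/(mλ)
v = (6.626 × 10^-34 J·s) / (9.11 × 10^-31 kg × 7.63 × 10^-10 m)
v = 9.53 × 10^5 m/s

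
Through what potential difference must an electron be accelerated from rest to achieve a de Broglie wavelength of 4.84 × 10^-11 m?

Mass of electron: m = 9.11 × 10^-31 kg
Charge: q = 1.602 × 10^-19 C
642 V

From λ = h/√(2mqV), we solve for V:

λ² = h²/(2mqV)
V = h²/(2mqλ²)
V = (6.626 × 10^-34 J·s)² / (2 × 9.11 × 10^-31 kg × 1.602 × 10^-19 C × (4.84 × 10^-11 m)²)
V = 642 V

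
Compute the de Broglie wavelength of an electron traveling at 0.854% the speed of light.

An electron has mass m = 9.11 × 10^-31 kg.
2.84 × 10^-10 m

Using the de Broglie relation λ = h/(mv):

v = 0.854% × c = 2.560 × 10^6 m/s

λ = h/(mv)
λ = (6.626 × 10^-34 J·s) / (9.11 × 10^-31 kg × 2.560 × 10^6 m/s)
λ = 2.84 × 10^-10 m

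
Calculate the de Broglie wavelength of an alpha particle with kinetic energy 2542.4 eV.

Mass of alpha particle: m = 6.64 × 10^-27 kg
2.85 × 10^-13 m

Using λ = h/√(2mKE):

First convert KE to Joules: KE = 2542.4 eV = 4.073 × 10^-16 J

λ = h/√(2mKE)
λ = (6.626 × 10^-34 J·s) / √(2 × 6.64 × 10^-27 kg × 4.073 × 10^-16 J)
λ = 2.85 × 10^-13 m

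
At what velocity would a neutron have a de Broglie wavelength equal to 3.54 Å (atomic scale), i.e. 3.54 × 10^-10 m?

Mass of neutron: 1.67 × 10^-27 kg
1.12 × 10^3 m/s

From λ = h/(mv), solve for v:

v = h/(mλ)
v = (6.626 × 10^-34 J·s) / (1.67 × 10^-27 kg × 3.54 × 10^-10 m)
v = 1.12 × 10^3 m/s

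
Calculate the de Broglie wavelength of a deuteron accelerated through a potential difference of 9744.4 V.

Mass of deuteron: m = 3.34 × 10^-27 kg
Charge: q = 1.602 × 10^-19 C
2.05 × 10^-13 m

When a particle is accelerated through voltage V, it gains kinetic energy KE = qV.

The de Broglie wavelength is then λ = h/√(2mqV):

λ = h/√(2mqV)
λ = (6.626 × 10^-34 J·s) / √(2 × 3.34 × 10^-27 kg × 1.602 × 10^-19 C × 9744.4 V)
λ = 2.05 × 10^-13 m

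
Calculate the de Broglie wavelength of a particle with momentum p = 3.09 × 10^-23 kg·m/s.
2.14 × 10^-11 m

Using the de Broglie relation λ = h/p:

λ = h/p
λ = (6.626 × 10^-34 J·s) / (3.09 × 10^-23 kg·m/s)
λ = 2.14 × 10^-11 m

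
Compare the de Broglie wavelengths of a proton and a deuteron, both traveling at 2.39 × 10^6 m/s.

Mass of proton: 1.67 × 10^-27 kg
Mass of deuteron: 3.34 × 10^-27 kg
The proton has the longer wavelength.

Using λ = h/(mv), since both particles have the same velocity, the wavelength depends only on mass.

For proton: λ₁ = h/(m₁v) = 1.66 × 10^-13 m
For deuteron: λ₂ = h/(m₂v) = 8.30 × 10^-14 m

Since λ ∝ 1/m at constant velocity, the lighter particle has the longer wavelength.

The proton has the longer de Broglie wavelength.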